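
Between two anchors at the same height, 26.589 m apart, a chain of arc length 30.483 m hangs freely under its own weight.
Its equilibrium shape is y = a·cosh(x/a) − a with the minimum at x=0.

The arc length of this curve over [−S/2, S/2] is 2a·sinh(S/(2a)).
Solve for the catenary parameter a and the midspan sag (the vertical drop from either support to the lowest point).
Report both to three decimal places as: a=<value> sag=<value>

a=14.484 sag=6.542

seed: a₀ = √(S³/(24(L−S))) = √(26.589³/(24·3.894)) = 14.182390
iter 1: u=0.937395  f(a)=+1.747e-01  f'(a)=-5.989e-01  a ← 14.182390 − (+1.747e-01/-5.989e-01) = 14.474093
iter 2: u=0.918503  f(a)=+5.536e-03  f'(a)=-5.615e-01  a ← 14.474093 − (+5.536e-03/-5.615e-01) = 14.483952
iter 3: u=0.917878  f(a)=+5.961e-06  f'(a)=-5.603e-01  a ← 14.483952 − (+5.961e-06/-5.603e-01) = 14.483962
iter 4: u=0.917877  f(a)=+6.928e-12  f'(a)=-5.603e-01  a ← 14.483962 − (+6.928e-12/-5.603e-01) = 14.483962
converged: |Δa| < 1e-12 after 4 iterations
sag = a·(cosh(S/(2a)) − 1) = 14.483962·(cosh(0.917877) − 1) = 6.541938
T_max/T_min = cosh(S/(2a)) = 1.451668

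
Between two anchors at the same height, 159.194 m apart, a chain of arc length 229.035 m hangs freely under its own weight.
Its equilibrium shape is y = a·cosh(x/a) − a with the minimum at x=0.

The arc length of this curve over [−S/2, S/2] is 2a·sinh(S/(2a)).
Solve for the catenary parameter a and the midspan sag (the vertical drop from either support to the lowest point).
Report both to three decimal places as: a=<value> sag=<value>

seed: a₀ = √(S³/(24(L−S))) = √(159.194³/(24·69.841)) = 49.060187
iter 1: u=1.622436  f(a)=+9.790e+00  f'(a)=-3.671e+00  a ← 49.060187 − (+9.790e+00/-3.671e+00) = 51.727264
iter 2: u=1.538782  f(a)=+8.550e-01  f'(a)=-3.055e+00  a ← 51.727264 − (+8.550e-01/-3.055e+00) = 52.007128
iter 3: u=1.530502  f(a)=+7.900e-03  f'(a)=-2.999e+00  a ← 52.007128 − (+7.900e-03/-2.999e+00) = 52.009763
iter 4: u=1.530424  f(a)=+6.883e-07  f'(a)=-2.998e+00  a ← 52.009763 − (+6.883e-07/-2.998e+00) = 52.009763
iter 5: u=1.530424  f(a)=+2.842e-14  f'(a)=-2.998e+00  a ← 52.009763 − (+2.842e-14/-2.998e+00) = 52.009763
converged: |Δa| < 1e-12 after 5 iterations
sag = a·(cosh(S/(2a)) − 1) = 52.009763·(cosh(1.530424) − 1) = 73.764929
T_max/T_min = cosh(S/(2a)) = 2.418290

a=52.010 sag=73.765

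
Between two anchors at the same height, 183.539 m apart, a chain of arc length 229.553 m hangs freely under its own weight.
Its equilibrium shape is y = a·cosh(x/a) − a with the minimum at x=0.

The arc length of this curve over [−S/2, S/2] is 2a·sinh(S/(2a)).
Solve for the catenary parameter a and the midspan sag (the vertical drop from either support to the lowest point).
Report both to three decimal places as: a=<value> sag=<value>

seed: a₀ = √(S³/(24(L−S))) = √(183.539³/(24·46.014)) = 74.824173
iter 1: u=1.226469  f(a)=+3.587e+00  f'(a)=-1.425e+00  a ← 74.824173 − (+3.587e+00/-1.425e+00) = 77.341338
iter 2: u=1.186552  f(a)=+1.890e-01  f'(a)=-1.279e+00  a ← 77.341338 − (+1.890e-01/-1.279e+00) = 77.489138
iter 3: u=1.184289  f(a)=+5.890e-04  f'(a)=-1.271e+00  a ← 77.489138 − (+5.890e-04/-1.271e+00) = 77.489602
iter 4: u=1.184281  f(a)=+5.760e-09  f'(a)=-1.271e+00  a ← 77.489602 − (+5.760e-09/-1.271e+00) = 77.489602
iter 5: u=1.184281  f(a)=-2.842e-14  f'(a)=-1.271e+00  a ← 77.489602 − (-2.842e-14/-1.271e+00) = 77.489602
converged: |Δa| < 1e-12 after 5 iterations
sag = a·(cosh(S/(2a)) − 1) = 77.489602·(cosh(1.184281) − 1) = 60.996077
T_max/T_min = cosh(S/(2a)) = 1.787152

a=77.490 sag=60.996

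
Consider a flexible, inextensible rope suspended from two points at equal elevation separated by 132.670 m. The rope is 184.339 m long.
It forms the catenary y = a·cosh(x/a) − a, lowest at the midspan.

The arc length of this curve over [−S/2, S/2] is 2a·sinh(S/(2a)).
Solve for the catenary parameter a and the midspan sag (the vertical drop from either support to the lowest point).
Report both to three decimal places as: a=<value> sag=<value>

a=45.732 sag=57.159

seed: a₀ = √(S³/(24(L−S))) = √(132.670³/(24·51.669)) = 43.394875
iter 1: u=1.528637  f(a)=+6.384e+00  f'(a)=-2.986e+00  a ← 43.394875 − (+6.384e+00/-2.986e+00) = 45.532581
iter 2: u=1.456869  f(a)=+5.020e-01  f'(a)=-2.533e+00  a ← 45.532581 − (+5.020e-01/-2.533e+00) = 45.730744
iter 3: u=1.450556  f(a)=+3.691e-03  f'(a)=-2.496e+00  a ← 45.730744 − (+3.691e-03/-2.496e+00) = 45.732222
iter 4: u=1.450509  f(a)=+2.027e-07  f'(a)=-2.496e+00  a ← 45.732222 − (+2.027e-07/-2.496e+00) = 45.732222
iter 5: u=1.450509  f(a)=+2.842e-14  f'(a)=-2.496e+00  a ← 45.732222 − (+2.842e-14/-2.496e+00) = 45.732222
converged: |Δa| < 1e-12 after 5 iterations
sag = a·(cosh(S/(2a)) − 1) = 45.732222·(cosh(1.450509) − 1) = 57.159239
T_max/T_min = cosh(S/(2a)) = 2.249868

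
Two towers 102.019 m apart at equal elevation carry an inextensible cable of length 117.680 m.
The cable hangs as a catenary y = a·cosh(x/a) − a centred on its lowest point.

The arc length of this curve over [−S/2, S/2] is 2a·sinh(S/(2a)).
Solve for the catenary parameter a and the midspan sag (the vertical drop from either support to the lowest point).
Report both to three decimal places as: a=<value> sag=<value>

a=54.333 sag=25.756

seed: a₀ = √(S³/(24(L−S))) = √(102.019³/(24·15.661)) = 53.150362
iter 1: u=0.959721  f(a)=+7.373e-01  f'(a)=-6.454e-01  a ← 53.150362 − (+7.373e-01/-6.454e-01) = 54.292684
iter 2: u=0.939528  f(a)=+2.444e-02  f'(a)=-6.033e-01  a ← 54.292684 − (+2.444e-02/-6.033e-01) = 54.333195
iter 3: u=0.938828  f(a)=+2.889e-05  f'(a)=-6.018e-01  a ← 54.333195 − (+2.889e-05/-6.018e-01) = 54.333243
iter 4: u=0.938827  f(a)=+4.050e-11  f'(a)=-6.018e-01  a ← 54.333243 − (+4.050e-11/-6.018e-01) = 54.333243
iter 5: u=0.938827  f(a)=-1.421e-14  f'(a)=-6.018e-01  a ← 54.333243 − (-1.421e-14/-6.018e-01) = 54.333243
converged: |Δa| < 1e-12 after 5 iterations
sag = a·(cosh(S/(2a)) − 1) = 54.333243·(cosh(0.938827) − 1) = 25.755751
T_max/T_min = cosh(S/(2a)) = 1.474033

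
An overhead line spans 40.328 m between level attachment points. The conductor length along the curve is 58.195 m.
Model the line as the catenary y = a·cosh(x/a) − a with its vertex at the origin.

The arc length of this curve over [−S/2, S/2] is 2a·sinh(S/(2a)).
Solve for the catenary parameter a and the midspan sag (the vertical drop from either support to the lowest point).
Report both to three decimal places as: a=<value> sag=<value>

seed: a₀ = √(S³/(24(L−S))) = √(40.328³/(24·17.867)) = 12.367405
iter 1: u=1.630415  f(a)=+2.531e+00  f'(a)=-3.734e+00  a ← 12.367405 − (+2.531e+00/-3.734e+00) = 13.045150
iter 2: u=1.545709  f(a)=+2.229e-01  f'(a)=-3.103e+00  a ← 13.045150 − (+2.229e-01/-3.103e+00) = 13.116999
iter 3: u=1.537242  f(a)=+2.099e-03  f'(a)=-3.045e+00  a ← 13.116999 − (+2.099e-03/-3.045e+00) = 13.117688
iter 4: u=1.537161  f(a)=+1.899e-07  f'(a)=-3.044e+00  a ← 13.117688 − (+1.899e-07/-3.044e+00) = 13.117688
iter 5: u=1.537161  f(a)=-7.105e-15  f'(a)=-3.044e+00  a ← 13.117688 − (-7.105e-15/-3.044e+00) = 13.117688
converged: |Δa| < 1e-12 after 5 iterations
sag = a·(cosh(S/(2a)) − 1) = 13.117688·(cosh(1.537161) − 1) = 18.799991
T_max/T_min = cosh(S/(2a)) = 2.433179

a=13.118 sag=18.800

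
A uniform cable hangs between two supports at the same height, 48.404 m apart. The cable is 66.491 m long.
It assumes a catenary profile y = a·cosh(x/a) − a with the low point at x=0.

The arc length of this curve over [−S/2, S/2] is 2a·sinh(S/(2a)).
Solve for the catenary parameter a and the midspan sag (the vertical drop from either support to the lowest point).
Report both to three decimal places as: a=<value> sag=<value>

a=17.001 sag=20.339

seed: a₀ = √(S³/(24(L−S))) = √(48.404³/(24·18.087)) = 16.163410
iter 1: u=1.497333  f(a)=+2.139e+00  f'(a)=-2.782e+00  a ← 16.163410 − (+2.139e+00/-2.782e+00) = 16.932455
iter 2: u=1.429326  f(a)=+1.622e-01  f'(a)=-2.375e+00  a ← 16.932455 − (+1.622e-01/-2.375e+00) = 17.000742
iter 3: u=1.423585  f(a)=+1.101e-03  f'(a)=-2.342e+00  a ← 17.000742 − (+1.101e-03/-2.342e+00) = 17.001211
iter 4: u=1.423546  f(a)=+5.146e-08  f'(a)=-2.342e+00  a ← 17.001211 − (+5.146e-08/-2.342e+00) = 17.001212
iter 5: u=1.423546  f(a)=+0.000e+00  f'(a)=-2.342e+00  a ← 17.001212 − (+0.000e+00/-2.342e+00) = 17.001212
converged: |Δa| < 1e-12 after 5 iterations
sag = a·(cosh(S/(2a)) − 1) = 17.001212·(cosh(1.423546) − 1) = 20.339175
T_max/T_min = cosh(S/(2a)) = 2.196337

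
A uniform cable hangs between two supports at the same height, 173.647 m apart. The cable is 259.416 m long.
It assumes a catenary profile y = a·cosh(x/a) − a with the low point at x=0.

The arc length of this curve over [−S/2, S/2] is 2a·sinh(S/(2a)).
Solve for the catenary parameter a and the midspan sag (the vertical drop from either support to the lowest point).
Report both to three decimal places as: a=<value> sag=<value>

seed: a₀ = √(S³/(24(L−S))) = √(173.647³/(24·85.769)) = 50.434780
iter 1: u=1.721501  f(a)=+1.364e+01  f'(a)=-4.522e+00  a ← 50.434780 − (+1.364e+01/-4.522e+00) = 53.452057
iter 2: u=1.624325  f(a)=+1.320e+00  f'(a)=-3.686e+00  a ← 53.452057 − (+1.320e+00/-3.686e+00) = 53.810285
iter 3: u=1.613511  f(a)=+1.529e-02  f'(a)=-3.601e+00  a ← 53.810285 − (+1.529e-02/-3.601e+00) = 53.814531
iter 4: u=1.613384  f(a)=+2.102e-06  f'(a)=-3.600e+00  a ← 53.814531 − (+2.102e-06/-3.600e+00) = 53.814531
iter 5: u=1.613384  f(a)=+5.684e-14  f'(a)=-3.600e+00  a ← 53.814531 − (+5.684e-14/-3.600e+00) = 53.814531
converged: |Δa| < 1e-12 after 5 iterations
sag = a·(cosh(S/(2a)) − 1) = 53.814531·(cosh(1.613384) − 1) = 86.613988
T_max/T_min = cosh(S/(2a)) = 2.609491

a=53.815 sag=86.614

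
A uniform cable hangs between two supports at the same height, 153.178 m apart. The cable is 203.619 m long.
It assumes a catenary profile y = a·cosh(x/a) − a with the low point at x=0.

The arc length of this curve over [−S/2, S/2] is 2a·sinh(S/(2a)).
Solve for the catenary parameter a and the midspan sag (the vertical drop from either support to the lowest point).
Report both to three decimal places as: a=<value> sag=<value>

a=56.998 sag=59.681

seed: a₀ = √(S³/(24(L−S))) = √(153.178³/(24·50.441)) = 54.487531
iter 1: u=1.405624  f(a)=+5.224e+00  f'(a)=-2.244e+00  a ← 54.487531 − (+5.224e+00/-2.244e+00) = 56.815447
iter 2: u=1.348031  f(a)=+3.534e-01  f'(a)=-1.950e+00  a ← 56.815447 − (+3.534e-01/-1.950e+00) = 56.996718
iter 3: u=1.343744  f(a)=+1.877e-03  f'(a)=-1.929e+00  a ← 56.996718 − (+1.877e-03/-1.929e+00) = 56.997692
iter 4: u=1.343721  f(a)=+5.360e-08  f'(a)=-1.929e+00  a ← 56.997692 − (+5.360e-08/-1.929e+00) = 56.997692
iter 5: u=1.343721  f(a)=+0.000e+00  f'(a)=-1.929e+00  a ← 56.997692 − (+0.000e+00/-1.929e+00) = 56.997692
converged: |Δa| < 1e-12 after 5 iterations
sag = a·(cosh(S/(2a)) − 1) = 56.997692·(cosh(1.343721) − 1) = 59.680975
T_max/T_min = cosh(S/(2a)) = 2.047077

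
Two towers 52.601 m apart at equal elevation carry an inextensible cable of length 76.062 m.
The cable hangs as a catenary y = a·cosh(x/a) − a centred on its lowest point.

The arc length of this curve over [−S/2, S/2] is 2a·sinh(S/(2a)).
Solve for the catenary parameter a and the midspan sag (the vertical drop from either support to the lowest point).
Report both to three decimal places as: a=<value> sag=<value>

a=17.059 sag=24.623

seed: a₀ = √(S³/(24(L−S))) = √(52.601³/(24·23.461)) = 16.077263
iter 1: u=1.635882  f(a)=+3.347e+00  f'(a)=-3.778e+00  a ← 16.077263 − (+3.347e+00/-3.778e+00) = 16.963136
iter 2: u=1.550450  f(a)=+2.965e-01  f'(a)=-3.136e+00  a ← 16.963136 − (+2.965e-01/-3.136e+00) = 17.057705
iter 3: u=1.541855  f(a)=+2.828e-03  f'(a)=-3.076e+00  a ← 17.057705 − (+2.828e-03/-3.076e+00) = 17.058625
iter 4: u=1.541771  f(a)=+2.626e-07  f'(a)=-3.076e+00  a ← 17.058625 − (+2.626e-07/-3.076e+00) = 17.058625
iter 5: u=1.541771  f(a)=+0.000e+00  f'(a)=-3.076e+00  a ← 17.058625 − (+0.000e+00/-3.076e+00) = 17.058625
converged: |Δa| < 1e-12 after 5 iterations
sag = a·(cosh(S/(2a)) − 1) = 17.058625·(cosh(1.541771) − 1) = 24.622950
T_max/T_min = cosh(S/(2a)) = 2.443431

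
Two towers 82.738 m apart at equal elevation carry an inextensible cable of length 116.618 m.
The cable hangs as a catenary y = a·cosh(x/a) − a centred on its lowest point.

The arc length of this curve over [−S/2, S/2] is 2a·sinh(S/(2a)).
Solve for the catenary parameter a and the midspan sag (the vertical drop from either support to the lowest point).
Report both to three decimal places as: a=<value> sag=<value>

a=27.882 sag=36.751

seed: a₀ = √(S³/(24(L−S))) = √(82.738³/(24·33.880)) = 26.392480
iter 1: u=1.567454  f(a)=+4.414e+00  f'(a)=-3.256e+00  a ← 26.392480 − (+4.414e+00/-3.256e+00) = 27.748072
iter 2: u=1.490878  f(a)=+3.629e-01  f'(a)=-2.741e+00  a ← 27.748072 − (+3.629e-01/-2.741e+00) = 27.880465
iter 3: u=1.483799  f(a)=+2.938e-03  f'(a)=-2.697e+00  a ← 27.880465 − (+2.938e-03/-2.697e+00) = 27.881554
iter 4: u=1.483741  f(a)=+1.960e-07  f'(a)=-2.696e+00  a ← 27.881554 − (+1.960e-07/-2.696e+00) = 27.881554
iter 5: u=1.483741  f(a)=+0.000e+00  f'(a)=-2.696e+00  a ← 27.881554 − (+0.000e+00/-2.696e+00) = 27.881554
converged: |Δa| < 1e-12 after 5 iterations
sag = a·(cosh(S/(2a)) − 1) = 27.881554·(cosh(1.483741) − 1) = 36.750640
T_max/T_min = cosh(S/(2a)) = 2.318099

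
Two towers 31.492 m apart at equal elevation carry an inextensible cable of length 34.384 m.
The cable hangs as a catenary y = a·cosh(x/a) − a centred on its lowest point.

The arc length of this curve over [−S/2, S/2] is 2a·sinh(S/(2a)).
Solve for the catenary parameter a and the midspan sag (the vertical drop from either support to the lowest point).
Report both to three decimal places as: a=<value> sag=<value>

a=21.499 sag=6.029

seed: a₀ = √(S³/(24(L−S))) = √(31.492³/(24·2.892)) = 21.212683
iter 1: u=0.742292  f(a)=+8.073e-02  f'(a)=-2.880e-01  a ← 21.212683 − (+8.073e-02/-2.880e-01) = 21.492997
iter 2: u=0.732611  f(a)=+1.628e-03  f'(a)=-2.765e-01  a ← 21.492997 − (+1.628e-03/-2.765e-01) = 21.498885
iter 3: u=0.732410  f(a)=+6.924e-07  f'(a)=-2.762e-01  a ← 21.498885 − (+6.924e-07/-2.762e-01) = 21.498888
iter 4: u=0.732410  f(a)=+1.137e-13  f'(a)=-2.762e-01  a ← 21.498888 − (+1.137e-13/-2.762e-01) = 21.498888
converged: |Δa| < 1e-12 after 4 iterations
sag = a·(cosh(S/(2a)) − 1) = 21.498888·(cosh(0.732410) − 1) = 6.028681
T_max/T_min = cosh(S/(2a)) = 1.280418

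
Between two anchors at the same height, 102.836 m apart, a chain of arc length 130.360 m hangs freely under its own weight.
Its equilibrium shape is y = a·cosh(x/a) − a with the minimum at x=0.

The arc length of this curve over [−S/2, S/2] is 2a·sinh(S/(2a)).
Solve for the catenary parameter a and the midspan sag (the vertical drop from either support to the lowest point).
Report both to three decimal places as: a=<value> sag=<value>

a=42.113 sag=35.488

seed: a₀ = √(S³/(24(L−S))) = √(102.836³/(24·27.524)) = 40.574798
iter 1: u=1.267240  f(a)=+2.296e+00  f'(a)=-1.587e+00  a ← 40.574798 − (+2.296e+00/-1.587e+00) = 42.021425
iter 2: u=1.223614  f(a)=+1.285e-01  f'(a)=-1.414e+00  a ← 42.021425 − (+1.285e-01/-1.414e+00) = 42.112306
iter 3: u=1.220973  f(a)=+4.554e-04  f'(a)=-1.404e+00  a ← 42.112306 − (+4.554e-04/-1.404e+00) = 42.112630
iter 4: u=1.220964  f(a)=+5.763e-09  f'(a)=-1.404e+00  a ← 42.112630 − (+5.763e-09/-1.404e+00) = 42.112630
iter 5: u=1.220964  f(a)=-2.842e-14  f'(a)=-1.404e+00  a ← 42.112630 − (-2.842e-14/-1.404e+00) = 42.112630
converged: |Δa| < 1e-12 after 5 iterations
sag = a·(cosh(S/(2a)) − 1) = 42.112630·(cosh(1.220964) − 1) = 35.488311
T_max/T_min = cosh(S/(2a)) = 1.842700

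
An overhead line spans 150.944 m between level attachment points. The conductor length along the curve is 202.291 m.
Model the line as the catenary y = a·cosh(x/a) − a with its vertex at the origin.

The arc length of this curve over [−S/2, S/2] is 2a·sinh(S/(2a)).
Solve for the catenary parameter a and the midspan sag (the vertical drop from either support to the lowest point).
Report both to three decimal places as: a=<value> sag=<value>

a=55.336 sag=59.957

seed: a₀ = √(S³/(24(L−S))) = √(150.944³/(24·51.347)) = 52.827569
iter 1: u=1.428648  f(a)=+5.502e+00  f'(a)=-2.371e+00  a ← 52.827569 − (+5.502e+00/-2.371e+00) = 55.148371
iter 2: u=1.368526  f(a)=+3.833e-01  f'(a)=-2.051e+00  a ← 55.148371 − (+3.833e-01/-2.051e+00) = 55.335288
iter 3: u=1.363904  f(a)=+2.169e-03  f'(a)=-2.028e+00  a ← 55.335288 − (+2.169e-03/-2.028e+00) = 55.336357
iter 4: u=1.363877  f(a)=+7.031e-08  f'(a)=-2.028e+00  a ← 55.336357 − (+7.031e-08/-2.028e+00) = 55.336357
iter 5: u=1.363877  f(a)=+5.684e-14  f'(a)=-2.028e+00  a ← 55.336357 − (+5.684e-14/-2.028e+00) = 55.336357
converged: |Δa| < 1e-12 after 5 iterations
sag = a·(cosh(S/(2a)) − 1) = 55.336357·(cosh(1.363877) − 1) = 59.956854
T_max/T_min = cosh(S/(2a)) = 2.083498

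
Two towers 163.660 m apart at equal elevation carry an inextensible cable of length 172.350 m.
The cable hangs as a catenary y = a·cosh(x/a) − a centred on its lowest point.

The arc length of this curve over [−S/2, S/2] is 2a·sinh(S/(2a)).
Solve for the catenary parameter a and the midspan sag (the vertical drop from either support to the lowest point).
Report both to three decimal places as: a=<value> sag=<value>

a=146.118 sag=23.519

seed: a₀ = √(S³/(24(L−S))) = √(163.660³/(24·8.690)) = 144.976734
iter 1: u=0.564435  f(a)=+1.395e-01  f'(a)=-1.237e-01  a ← 144.976734 − (+1.395e-01/-1.237e-01) = 146.103904
iter 2: u=0.560081  f(a)=+1.643e-03  f'(a)=-1.208e-01  a ← 146.103904 − (+1.643e-03/-1.208e-01) = 146.117503
iter 3: u=0.560029  f(a)=+2.342e-07  f'(a)=-1.208e-01  a ← 146.117503 − (+2.342e-07/-1.208e-01) = 146.117505
iter 4: u=0.560029  f(a)=+0.000e+00  f'(a)=-1.208e-01  a ← 146.117505 − (+0.000e+00/-1.208e-01) = 146.117505
converged: |Δa| < 1e-12 after 4 iterations
sag = a·(cosh(S/(2a)) − 1) = 146.117505·(cosh(0.560029) − 1) = 23.518741
T_max/T_min = cosh(S/(2a)) = 1.160958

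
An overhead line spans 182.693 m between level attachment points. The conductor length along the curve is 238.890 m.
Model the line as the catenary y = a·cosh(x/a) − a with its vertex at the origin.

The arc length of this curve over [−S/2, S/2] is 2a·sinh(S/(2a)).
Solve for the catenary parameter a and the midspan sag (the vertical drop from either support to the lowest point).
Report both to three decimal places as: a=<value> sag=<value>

a=70.145 sag=68.374

seed: a₀ = √(S³/(24(L−S))) = √(182.693³/(24·56.197)) = 67.238912
iter 1: u=1.358536  f(a)=+5.420e+00  f'(a)=-2.001e+00  a ← 67.238912 − (+5.420e+00/-2.001e+00) = 69.947276
iter 2: u=1.305934  f(a)=+3.447e-01  f'(a)=-1.754e+00  a ← 69.947276 − (+3.447e-01/-1.754e+00) = 70.143781
iter 3: u=1.302275  f(a)=+1.603e-03  f'(a)=-1.738e+00  a ← 70.143781 − (+1.603e-03/-1.738e+00) = 70.144704
iter 4: u=1.302258  f(a)=+3.505e-08  f'(a)=-1.738e+00  a ← 70.144704 − (+3.505e-08/-1.738e+00) = 70.144704
iter 5: u=1.302258  f(a)=+2.842e-14  f'(a)=-1.738e+00  a ← 70.144704 − (+2.842e-14/-1.738e+00) = 70.144704
converged: |Δa| < 1e-12 after 5 iterations
sag = a·(cosh(S/(2a)) − 1) = 70.144704·(cosh(1.302258) − 1) = 68.373842
T_max/T_min = cosh(S/(2a)) = 1.974754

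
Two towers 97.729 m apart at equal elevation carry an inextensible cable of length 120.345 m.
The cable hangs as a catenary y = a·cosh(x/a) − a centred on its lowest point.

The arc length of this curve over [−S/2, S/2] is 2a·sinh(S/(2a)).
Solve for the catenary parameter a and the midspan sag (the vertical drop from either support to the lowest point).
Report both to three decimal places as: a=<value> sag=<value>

a=42.838 sag=31.026

seed: a₀ = √(S³/(24(L−S))) = √(97.729³/(24·22.616)) = 41.468819
iter 1: u=1.178343  f(a)=+1.623e+00  f'(a)=-1.250e+00  a ← 41.468819 − (+1.623e+00/-1.250e+00) = 42.767342
iter 2: u=1.142566  f(a)=+7.935e-02  f'(a)=-1.130e+00  a ← 42.767342 − (+7.935e-02/-1.130e+00) = 42.837541
iter 3: u=1.140693  f(a)=+2.113e-04  f'(a)=-1.124e+00  a ← 42.837541 − (+2.113e-04/-1.124e+00) = 42.837729
iter 4: u=1.140688  f(a)=+1.506e-09  f'(a)=-1.124e+00  a ← 42.837729 − (+1.506e-09/-1.124e+00) = 42.837729
iter 5: u=1.140688  f(a)=-2.842e-14  f'(a)=-1.124e+00  a ← 42.837729 − (-2.842e-14/-1.124e+00) = 42.837729
converged: |Δa| < 1e-12 after 5 iterations
sag = a·(cosh(S/(2a)) − 1) = 42.837729·(cosh(1.140688) − 1) = 31.025664
T_max/T_min = cosh(S/(2a)) = 1.724260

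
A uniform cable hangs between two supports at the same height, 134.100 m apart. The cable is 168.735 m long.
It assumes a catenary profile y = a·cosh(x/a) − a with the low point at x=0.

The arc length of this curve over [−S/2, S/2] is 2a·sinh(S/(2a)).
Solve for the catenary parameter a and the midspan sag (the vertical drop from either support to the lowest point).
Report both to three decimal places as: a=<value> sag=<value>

a=55.835 sag=45.335

seed: a₀ = √(S³/(24(L−S))) = √(134.100³/(24·34.635)) = 53.861687
iter 1: u=1.244855  f(a)=+2.785e+00  f'(a)=-1.497e+00  a ← 53.861687 − (+2.785e+00/-1.497e+00) = 55.722293
iter 2: u=1.203289  f(a)=+1.508e-01  f'(a)=-1.339e+00  a ← 55.722293 − (+1.508e-01/-1.339e+00) = 55.834952
iter 3: u=1.200861  f(a)=+4.983e-04  f'(a)=-1.330e+00  a ← 55.834952 − (+4.983e-04/-1.330e+00) = 55.835327
iter 4: u=1.200853  f(a)=+5.480e-09  f'(a)=-1.330e+00  a ← 55.835327 − (+5.480e-09/-1.330e+00) = 55.835327
iter 5: u=1.200853  f(a)=+0.000e+00  f'(a)=-1.330e+00  a ← 55.835327 − (+0.000e+00/-1.330e+00) = 55.835327
converged: |Δa| < 1e-12 after 5 iterations
sag = a·(cosh(S/(2a)) − 1) = 55.835327·(cosh(1.200853) − 1) = 45.335117
T_max/T_min = cosh(S/(2a)) = 1.811943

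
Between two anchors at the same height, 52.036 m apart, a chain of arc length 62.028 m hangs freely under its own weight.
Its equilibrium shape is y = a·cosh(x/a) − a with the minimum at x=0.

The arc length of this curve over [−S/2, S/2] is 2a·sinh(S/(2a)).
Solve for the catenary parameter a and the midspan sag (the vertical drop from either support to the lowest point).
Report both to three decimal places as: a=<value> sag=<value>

seed: a₀ = √(S³/(24(L−S))) = √(52.036³/(24·9.992)) = 24.239520
iter 1: u=1.073371  f(a)=+5.916e-01  f'(a)=-9.234e-01  a ← 24.239520 − (+5.916e-01/-9.234e-01) = 24.880235
iter 2: u=1.045730  f(a)=+2.427e-02  f'(a)=-8.491e-01  a ← 24.880235 − (+2.427e-02/-8.491e-01) = 24.908819
iter 3: u=1.044530  f(a)=+4.471e-05  f'(a)=-8.459e-01  a ← 24.908819 − (+4.471e-05/-8.459e-01) = 24.908872
iter 4: u=1.044527  f(a)=+1.523e-10  f'(a)=-8.459e-01  a ← 24.908872 − (+1.523e-10/-8.459e-01) = 24.908872
iter 5: u=1.044527  f(a)=+7.105e-15  f'(a)=-8.459e-01  a ← 24.908872 − (+7.105e-15/-8.459e-01) = 24.908872
converged: |Δa| < 1e-12 after 5 iterations
sag = a·(cosh(S/(2a)) − 1) = 24.908872·(cosh(1.044527) − 1) = 14.869515
T_max/T_min = cosh(S/(2a)) = 1.596957

a=24.909 sag=14.870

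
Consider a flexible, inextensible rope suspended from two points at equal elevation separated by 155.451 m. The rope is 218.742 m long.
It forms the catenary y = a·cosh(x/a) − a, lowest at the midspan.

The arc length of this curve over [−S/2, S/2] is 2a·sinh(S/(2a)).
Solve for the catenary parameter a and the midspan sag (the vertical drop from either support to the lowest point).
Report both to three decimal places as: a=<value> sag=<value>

a=52.520 sag=68.807

seed: a₀ = √(S³/(24(L−S))) = √(155.451³/(24·63.291)) = 49.729453
iter 1: u=1.562967  f(a)=+8.196e+00  f'(a)=-3.224e+00  a ← 49.729453 − (+8.196e+00/-3.224e+00) = 52.271580
iter 2: u=1.486955  f(a)=+6.704e-01  f'(a)=-2.716e+00  a ← 52.271580 − (+6.704e-01/-2.716e+00) = 52.518378
iter 3: u=1.479968  f(a)=+5.368e-03  f'(a)=-2.673e+00  a ← 52.518378 − (+5.368e-03/-2.673e+00) = 52.520386
iter 4: u=1.479911  f(a)=+3.503e-07  f'(a)=-2.673e+00  a ← 52.520386 − (+3.503e-07/-2.673e+00) = 52.520386
iter 5: u=1.479911  f(a)=+5.684e-14  f'(a)=-2.673e+00  a ← 52.520386 − (+5.684e-14/-2.673e+00) = 52.520386
converged: |Δa| < 1e-12 after 5 iterations
sag = a·(cosh(S/(2a)) − 1) = 52.520386·(cosh(1.479911) − 1) = 68.807297
T_max/T_min = cosh(S/(2a)) = 2.310106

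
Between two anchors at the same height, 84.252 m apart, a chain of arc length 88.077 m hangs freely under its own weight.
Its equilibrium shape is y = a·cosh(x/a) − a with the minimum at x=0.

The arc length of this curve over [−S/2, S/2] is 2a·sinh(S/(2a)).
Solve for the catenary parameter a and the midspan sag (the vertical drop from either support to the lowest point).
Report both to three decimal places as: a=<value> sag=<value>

a=81.258 sag=11.166

seed: a₀ = √(S³/(24(L−S))) = √(84.252³/(24·3.825)) = 80.714022
iter 1: u=0.521917  f(a)=+5.244e-02  f'(a)=-9.739e-02  a ← 80.714022 − (+5.244e-02/-9.739e-02) = 81.252447
iter 2: u=0.518458  f(a)=+5.293e-04  f'(a)=-9.543e-02  a ← 81.252447 − (+5.293e-04/-9.543e-02) = 81.257994
iter 3: u=0.518423  f(a)=+5.516e-08  f'(a)=-9.541e-02  a ← 81.257994 − (+5.516e-08/-9.541e-02) = 81.257994
iter 4: u=0.518423  f(a)=+1.421e-14  f'(a)=-9.541e-02  a ← 81.257994 − (+1.421e-14/-9.541e-02) = 81.257994
converged: |Δa| < 1e-12 after 4 iterations
sag = a·(cosh(S/(2a)) − 1) = 81.257994·(cosh(0.518423) − 1) = 11.166305
T_max/T_min = cosh(S/(2a)) = 1.137418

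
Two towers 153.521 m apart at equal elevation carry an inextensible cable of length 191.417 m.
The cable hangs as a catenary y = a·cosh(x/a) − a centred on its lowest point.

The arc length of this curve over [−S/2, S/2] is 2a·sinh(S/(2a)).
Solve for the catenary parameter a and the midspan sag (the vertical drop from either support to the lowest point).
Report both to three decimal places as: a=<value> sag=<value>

seed: a₀ = √(S³/(24(L−S))) = √(153.521³/(24·37.896)) = 63.073856
iter 1: u=1.216994  f(a)=+2.907e+00  f'(a)=-1.389e+00  a ← 63.073856 − (+2.907e+00/-1.389e+00) = 65.166558
iter 2: u=1.177912  f(a)=+1.510e-01  f'(a)=-1.248e+00  a ← 65.166558 − (+1.510e-01/-1.248e+00) = 65.287483
iter 3: u=1.175731  f(a)=+4.564e-04  f'(a)=-1.241e+00  a ← 65.287483 − (+4.564e-04/-1.241e+00) = 65.287851
iter 4: u=1.175724  f(a)=+4.198e-09  f'(a)=-1.241e+00  a ← 65.287851 − (+4.198e-09/-1.241e+00) = 65.287851
iter 5: u=1.175724  f(a)=+0.000e+00  f'(a)=-1.241e+00  a ← 65.287851 − (+0.000e+00/-1.241e+00) = 65.287851
converged: |Δa| < 1e-12 after 5 iterations
sag = a·(cosh(S/(2a)) − 1) = 65.287851·(cosh(1.175724) − 1) = 50.568182
T_max/T_min = cosh(S/(2a)) = 1.774542

a=65.288 sag=50.568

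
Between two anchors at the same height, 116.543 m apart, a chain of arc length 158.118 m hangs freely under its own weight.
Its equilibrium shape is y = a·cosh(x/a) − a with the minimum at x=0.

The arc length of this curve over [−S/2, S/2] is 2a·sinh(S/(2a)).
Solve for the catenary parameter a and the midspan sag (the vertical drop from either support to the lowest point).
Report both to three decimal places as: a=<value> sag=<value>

a=41.807 sag=47.625

seed: a₀ = √(S³/(24(L−S))) = √(116.543³/(24·41.575)) = 39.829746
iter 1: u=1.463015  f(a)=+4.683e+00  f'(a)=-2.570e+00  a ← 39.829746 − (+4.683e+00/-2.570e+00) = 41.651912
iter 2: u=1.399011  f(a)=+3.405e-01  f'(a)=-2.209e+00  a ← 41.651912 − (+3.405e-01/-2.209e+00) = 41.806097
iter 3: u=1.393852  f(a)=+2.113e-03  f'(a)=-2.181e+00  a ← 41.806097 − (+2.113e-03/-2.181e+00) = 41.807066
iter 4: u=1.393819  f(a)=+8.246e-08  f'(a)=-2.181e+00  a ← 41.807066 − (+8.246e-08/-2.181e+00) = 41.807066
iter 5: u=1.393819  f(a)=+2.842e-14  f'(a)=-2.181e+00  a ← 41.807066 − (+2.842e-14/-2.181e+00) = 41.807066
converged: |Δa| < 1e-12 after 5 iterations
sag = a·(cosh(S/(2a)) − 1) = 41.807066·(cosh(1.393819) − 1) = 47.625346
T_max/T_min = cosh(S/(2a)) = 2.139170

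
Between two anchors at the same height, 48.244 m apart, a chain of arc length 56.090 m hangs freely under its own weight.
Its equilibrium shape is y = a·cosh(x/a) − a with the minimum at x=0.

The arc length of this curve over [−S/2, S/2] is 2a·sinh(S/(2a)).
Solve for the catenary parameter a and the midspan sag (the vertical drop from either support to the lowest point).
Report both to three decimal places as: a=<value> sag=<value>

a=24.994 sag=12.572

seed: a₀ = √(S³/(24(L−S))) = √(48.244³/(24·7.846)) = 24.419411
iter 1: u=0.987821  f(a)=+3.918e-01  f'(a)=-7.075e-01  a ← 24.419411 − (+3.918e-01/-7.075e-01) = 24.973191
iter 2: u=0.965916  f(a)=+1.372e-02  f'(a)=-6.587e-01  a ← 24.973191 − (+1.372e-02/-6.587e-01) = 24.994026
iter 3: u=0.965111  f(a)=+1.819e-05  f'(a)=-6.570e-01  a ← 24.994026 − (+1.819e-05/-6.570e-01) = 24.994053
iter 4: u=0.965110  f(a)=+3.206e-11  f'(a)=-6.570e-01  a ← 24.994053 − (+3.206e-11/-6.570e-01) = 24.994053
iter 5: u=0.965110  f(a)=+2.132e-14  f'(a)=-6.570e-01  a ← 24.994053 − (+2.132e-14/-6.570e-01) = 24.994053
converged: |Δa| < 1e-12 after 5 iterations
sag = a·(cosh(S/(2a)) − 1) = 24.994053·(cosh(0.965110) − 1) = 12.572218
T_max/T_min = cosh(S/(2a)) = 1.503008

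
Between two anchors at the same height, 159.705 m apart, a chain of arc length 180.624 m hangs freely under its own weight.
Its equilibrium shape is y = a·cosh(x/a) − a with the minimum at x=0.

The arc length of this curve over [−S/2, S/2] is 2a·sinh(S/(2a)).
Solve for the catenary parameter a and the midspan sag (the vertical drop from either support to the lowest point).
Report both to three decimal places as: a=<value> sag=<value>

seed: a₀ = √(S³/(24(L−S))) = √(159.705³/(24·20.919)) = 90.074464
iter 1: u=0.886517  f(a)=+8.376e-01  f'(a)=-5.020e-01  a ← 90.074464 − (+8.376e-01/-5.020e-01) = 91.742854
iter 2: u=0.870395  f(a)=+2.384e-02  f'(a)=-4.738e-01  a ← 91.742854 − (+2.384e-02/-4.738e-01) = 91.793163
iter 3: u=0.869918  f(a)=+2.056e-05  f'(a)=-4.730e-01  a ← 91.793163 − (+2.056e-05/-4.730e-01) = 91.793206
iter 4: u=0.869917  f(a)=+1.535e-11  f'(a)=-4.730e-01  a ← 91.793206 − (+1.535e-11/-4.730e-01) = 91.793206
converged: |Δa| < 1e-12 after 4 iterations
sag = a·(cosh(S/(2a)) − 1) = 91.793206·(cosh(0.869917) − 1) = 36.978879
T_max/T_min = cosh(S/(2a)) = 1.402850

a=91.793 sag=36.979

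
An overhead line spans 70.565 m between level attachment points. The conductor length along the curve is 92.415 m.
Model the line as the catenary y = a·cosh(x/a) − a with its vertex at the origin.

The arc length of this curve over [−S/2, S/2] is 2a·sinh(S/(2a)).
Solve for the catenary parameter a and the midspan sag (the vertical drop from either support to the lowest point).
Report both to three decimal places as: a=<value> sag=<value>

seed: a₀ = √(S³/(24(L−S))) = √(70.565³/(24·21.850)) = 25.885269
iter 1: u=1.363034  f(a)=+2.122e+00  f'(a)=-2.023e+00  a ← 25.885269 − (+2.122e+00/-2.023e+00) = 26.933922
iter 2: u=1.309965  f(a)=+1.358e-01  f'(a)=-1.772e+00  a ← 26.933922 − (+1.358e-01/-1.772e+00) = 27.010530
iter 3: u=1.306250  f(a)=+6.397e-04  f'(a)=-1.755e+00  a ← 27.010530 − (+6.397e-04/-1.755e+00) = 27.010894
iter 4: u=1.306232  f(a)=+1.435e-08  f'(a)=-1.755e+00  a ← 27.010894 − (+1.435e-08/-1.755e+00) = 27.010894
iter 5: u=1.306232  f(a)=+0.000e+00  f'(a)=-1.755e+00  a ← 27.010894 − (+0.000e+00/-1.755e+00) = 27.010894
converged: |Δa| < 1e-12 after 5 iterations
sag = a·(cosh(S/(2a)) − 1) = 27.010894·(cosh(1.306232) − 1) = 26.512198
T_max/T_min = cosh(S/(2a)) = 1.981537

a=27.011 sag=26.512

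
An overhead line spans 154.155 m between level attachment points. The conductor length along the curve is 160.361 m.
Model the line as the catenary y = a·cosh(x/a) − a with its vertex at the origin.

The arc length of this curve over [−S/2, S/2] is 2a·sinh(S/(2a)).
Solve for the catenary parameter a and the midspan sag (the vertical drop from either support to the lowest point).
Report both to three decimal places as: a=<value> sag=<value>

a=157.767 sag=19.206

seed: a₀ = √(S³/(24(L−S))) = √(154.155³/(24·6.206)) = 156.828474
iter 1: u=0.491476  f(a)=+7.539e-02  f'(a)=-8.107e-02  a ← 156.828474 − (+7.539e-02/-8.107e-02) = 157.758328
iter 2: u=0.488580  f(a)=+6.757e-04  f'(a)=-7.962e-02  a ← 157.758328 − (+6.757e-04/-7.962e-02) = 157.766815
iter 3: u=0.488553  f(a)=+5.538e-08  f'(a)=-7.961e-02  a ← 157.766815 − (+5.538e-08/-7.961e-02) = 157.766815
iter 4: u=0.488553  f(a)=+0.000e+00  f'(a)=-7.961e-02  a ← 157.766815 − (+0.000e+00/-7.961e-02) = 157.766815
converged: |Δa| < 1e-12 after 4 iterations
sag = a·(cosh(S/(2a)) − 1) = 157.766815·(cosh(0.488553) − 1) = 19.205727
T_max/T_min = cosh(S/(2a)) = 1.121735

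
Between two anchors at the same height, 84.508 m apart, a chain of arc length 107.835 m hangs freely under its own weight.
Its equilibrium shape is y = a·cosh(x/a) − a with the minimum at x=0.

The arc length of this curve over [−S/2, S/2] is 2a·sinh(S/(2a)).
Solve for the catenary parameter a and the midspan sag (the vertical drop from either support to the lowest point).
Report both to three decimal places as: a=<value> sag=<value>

seed: a₀ = √(S³/(24(L−S))) = √(84.508³/(24·23.327)) = 32.833083
iter 1: u=1.286934  f(a)=+2.010e+00  f'(a)=-1.671e+00  a ← 32.833083 − (+2.010e+00/-1.671e+00) = 34.036014
iter 2: u=1.241450  f(a)=+1.157e-01  f'(a)=-1.483e+00  a ← 34.036014 − (+1.157e-01/-1.483e+00) = 34.114034
iter 3: u=1.238610  f(a)=+4.356e-04  f'(a)=-1.472e+00  a ← 34.114034 − (+4.356e-04/-1.472e+00) = 34.114330
iter 4: u=1.238600  f(a)=+6.224e-09  f'(a)=-1.472e+00  a ← 34.114330 − (+6.224e-09/-1.472e+00) = 34.114330
iter 5: u=1.238600  f(a)=+1.421e-14  f'(a)=-1.472e+00  a ← 34.114330 − (+1.421e-14/-1.472e+00) = 34.114330
converged: |Δa| < 1e-12 after 5 iterations
sag = a·(cosh(S/(2a)) − 1) = 34.114330·(cosh(1.238600) − 1) = 29.689152
T_max/T_min = cosh(S/(2a)) = 1.870284

a=34.114 sag=29.689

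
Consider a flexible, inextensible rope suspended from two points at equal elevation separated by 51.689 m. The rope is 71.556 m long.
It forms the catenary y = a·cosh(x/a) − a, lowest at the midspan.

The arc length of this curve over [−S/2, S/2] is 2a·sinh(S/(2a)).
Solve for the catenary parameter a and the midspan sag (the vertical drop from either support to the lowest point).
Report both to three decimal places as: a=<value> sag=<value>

seed: a₀ = √(S³/(24(L−S))) = √(51.689³/(24·19.867)) = 17.018663
iter 1: u=1.518598  f(a)=+2.421e+00  f'(a)=-2.919e+00  a ← 17.018663 − (+2.421e+00/-2.919e+00) = 17.847828
iter 2: u=1.448047  f(a)=+1.882e-01  f'(a)=-2.482e+00  a ← 17.847828 − (+1.882e-01/-2.482e+00) = 17.923644
iter 3: u=1.441922  f(a)=+1.348e-03  f'(a)=-2.446e+00  a ← 17.923644 − (+1.348e-03/-2.446e+00) = 17.924196
iter 4: u=1.441878  f(a)=+7.036e-08  f'(a)=-2.446e+00  a ← 17.924196 − (+7.036e-08/-2.446e+00) = 17.924196
iter 5: u=1.441878  f(a)=+0.000e+00  f'(a)=-2.446e+00  a ← 17.924196 − (+0.000e+00/-2.446e+00) = 17.924196
converged: |Δa| < 1e-12 after 5 iterations
sag = a·(cosh(S/(2a)) − 1) = 17.924196·(cosh(1.441878) − 1) = 22.092577
T_max/T_min = cosh(S/(2a)) = 2.232556

a=17.924 sag=22.093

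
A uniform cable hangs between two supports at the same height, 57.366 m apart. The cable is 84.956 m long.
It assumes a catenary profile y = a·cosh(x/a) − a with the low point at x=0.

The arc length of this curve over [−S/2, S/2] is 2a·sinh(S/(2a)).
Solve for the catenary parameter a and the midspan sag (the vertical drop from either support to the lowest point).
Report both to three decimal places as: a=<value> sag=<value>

a=17.989 sag=28.141

seed: a₀ = √(S³/(24(L−S))) = √(57.366³/(24·27.590)) = 16.884973
iter 1: u=1.698729  f(a)=+4.266e+00  f'(a)=-4.314e+00  a ← 16.884973 − (+4.266e+00/-4.314e+00) = 17.873839
iter 2: u=1.604748  f(a)=+4.034e-01  f'(a)=-3.533e+00  a ← 17.873839 − (+4.034e-01/-3.533e+00) = 17.988029
iter 3: u=1.594560  f(a)=+4.441e-03  f'(a)=-3.456e+00  a ← 17.988029 − (+4.441e-03/-3.456e+00) = 17.989314
iter 4: u=1.594447  f(a)=+5.513e-07  f'(a)=-3.455e+00  a ← 17.989314 − (+5.513e-07/-3.455e+00) = 17.989314
iter 5: u=1.594447  f(a)=+0.000e+00  f'(a)=-3.455e+00  a ← 17.989314 − (+0.000e+00/-3.455e+00) = 17.989314
converged: |Δa| < 1e-12 after 5 iterations
sag = a·(cosh(S/(2a)) − 1) = 17.989314·(cosh(1.594447) − 1) = 28.140892
T_max/T_min = cosh(S/(2a)) = 2.564312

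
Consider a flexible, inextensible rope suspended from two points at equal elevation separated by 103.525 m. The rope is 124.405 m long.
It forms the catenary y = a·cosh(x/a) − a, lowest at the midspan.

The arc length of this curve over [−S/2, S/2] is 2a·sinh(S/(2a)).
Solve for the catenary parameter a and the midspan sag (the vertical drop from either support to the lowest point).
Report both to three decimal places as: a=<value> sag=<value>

a=48.416 sag=30.408

seed: a₀ = √(S³/(24(L−S))) = √(103.525³/(24·20.880)) = 47.054048
iter 1: u=1.100065  f(a)=+1.300e+00  f'(a)=-9.996e-01  a ← 47.054048 − (+1.300e+00/-9.996e-01) = 48.354931
iter 2: u=1.070470  f(a)=+5.588e-02  f'(a)=-9.154e-01  a ← 48.354931 − (+5.588e-02/-9.154e-01) = 48.415973
iter 3: u=1.069120  f(a)=+1.134e-04  f'(a)=-9.117e-01  a ← 48.415973 − (+1.134e-04/-9.117e-01) = 48.416098
iter 4: u=1.069118  f(a)=+4.696e-10  f'(a)=-9.117e-01  a ← 48.416098 − (+4.696e-10/-9.117e-01) = 48.416098
iter 5: u=1.069118  f(a)=+1.421e-14  f'(a)=-9.117e-01  a ← 48.416098 − (+1.421e-14/-9.117e-01) = 48.416098
converged: |Δa| < 1e-12 after 5 iterations
sag = a·(cosh(S/(2a)) − 1) = 48.416098·(cosh(1.069118) − 1) = 30.408197
T_max/T_min = cosh(S/(2a)) = 1.628060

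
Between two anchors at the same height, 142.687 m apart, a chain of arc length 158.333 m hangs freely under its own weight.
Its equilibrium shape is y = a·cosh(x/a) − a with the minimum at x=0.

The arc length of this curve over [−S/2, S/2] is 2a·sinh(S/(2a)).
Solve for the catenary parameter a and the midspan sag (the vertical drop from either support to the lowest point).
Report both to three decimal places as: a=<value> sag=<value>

a=89.368 sag=30.022

seed: a₀ = √(S³/(24(L−S))) = √(142.687³/(24·15.646)) = 87.956781
iter 1: u=0.811120  f(a)=+5.228e-01  f'(a)=-3.797e-01  a ← 87.956781 − (+5.228e-01/-3.797e-01) = 89.333616
iter 2: u=0.798619  f(a)=+1.253e-02  f'(a)=-3.617e-01  a ← 89.333616 − (+1.253e-02/-3.617e-01) = 89.368253
iter 3: u=0.798309  f(a)=+7.587e-06  f'(a)=-3.613e-01  a ← 89.368253 − (+7.587e-06/-3.613e-01) = 89.368274
iter 4: u=0.798309  f(a)=+2.757e-12  f'(a)=-3.613e-01  a ← 89.368274 − (+2.757e-12/-3.613e-01) = 89.368274
converged: |Δa| < 1e-12 after 4 iterations
sag = a·(cosh(S/(2a)) − 1) = 89.368274·(cosh(0.798309) − 1) = 30.021940
T_max/T_min = cosh(S/(2a)) = 1.335935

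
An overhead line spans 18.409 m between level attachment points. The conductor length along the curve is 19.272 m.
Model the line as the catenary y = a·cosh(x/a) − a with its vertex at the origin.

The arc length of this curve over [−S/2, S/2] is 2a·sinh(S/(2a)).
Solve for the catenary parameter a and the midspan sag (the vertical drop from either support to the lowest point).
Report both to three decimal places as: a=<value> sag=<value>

a=17.476 sag=2.481

seed: a₀ = √(S³/(24(L−S))) = √(18.409³/(24·0.863)) = 17.355386
iter 1: u=0.530354  f(a)=+1.222e-02  f'(a)=-1.023e-01  a ← 17.355386 − (+1.222e-02/-1.023e-01) = 17.474853
iter 2: u=0.526728  f(a)=+1.273e-04  f'(a)=-1.002e-01  a ← 17.474853 − (+1.273e-04/-1.002e-01) = 17.476125
iter 3: u=0.526690  f(a)=+1.415e-08  f'(a)=-1.001e-01  a ← 17.476125 − (+1.415e-08/-1.001e-01) = 17.476125
iter 4: u=0.526690  f(a)=+0.000e+00  f'(a)=-1.001e-01  a ← 17.476125 − (+0.000e+00/-1.001e-01) = 17.476125
converged: |Δa| < 1e-12 after 4 iterations
sag = a·(cosh(S/(2a)) − 1) = 17.476125·(cosh(0.526690) − 1) = 2.480514
T_max/T_min = cosh(S/(2a)) = 1.141937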